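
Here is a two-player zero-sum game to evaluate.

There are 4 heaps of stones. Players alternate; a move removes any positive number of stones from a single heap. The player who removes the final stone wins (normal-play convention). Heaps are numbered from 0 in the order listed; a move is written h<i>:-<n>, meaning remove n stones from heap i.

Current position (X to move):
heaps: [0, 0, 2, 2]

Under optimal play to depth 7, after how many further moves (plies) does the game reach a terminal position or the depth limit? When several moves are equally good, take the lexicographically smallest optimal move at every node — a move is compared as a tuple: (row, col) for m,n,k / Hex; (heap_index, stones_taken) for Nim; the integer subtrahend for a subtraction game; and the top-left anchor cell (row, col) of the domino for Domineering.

PV length from [(0,0,2,2)]: 4 plies

[(0,0,2,2)] X move#1: h2:-1:-1/(0,0,1,2)*, h2:-2:-1/(0,0,0,2), h3:-1:-1/(0,0,2,1), h3:-2:-1/(0,0,2,0)
[(0,0,1,2)] O move#2: h2:-1:-1/(0,0,0,2), h3:-1:+1/(0,0,1,1)*, h3:-2:-1/(0,0,1,0)
[(0,0,1,1)] X move#3: h2:-1:-1/(0,0,0,1)*, h3:-1:-1/(0,0,1,0)
[(0,0,0,1)] O move#4: h3:-1:+1/(0,0,0,0)*
[(0,0,0,0)] end (terminal -1, X#5); searched (0,0,2,2) to 7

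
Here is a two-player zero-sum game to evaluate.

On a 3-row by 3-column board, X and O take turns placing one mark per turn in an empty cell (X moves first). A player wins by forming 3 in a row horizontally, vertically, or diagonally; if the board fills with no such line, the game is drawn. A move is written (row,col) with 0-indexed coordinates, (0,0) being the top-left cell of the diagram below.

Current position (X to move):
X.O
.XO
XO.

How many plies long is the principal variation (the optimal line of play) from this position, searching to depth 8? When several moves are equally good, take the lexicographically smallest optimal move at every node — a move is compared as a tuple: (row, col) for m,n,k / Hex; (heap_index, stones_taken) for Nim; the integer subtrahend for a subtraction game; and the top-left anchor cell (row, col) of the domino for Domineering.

[X.O/.XO/XO.] X move#1: (0,1):-1/XXO/.XO/XO., (1,0):+1/X.O/XXO/XO.*, (2,2):+1/X.O/.XO/XOX
[X.O/XXO/XO.] end (terminal -1, O#2); searched X.O/.XO/XO. to 8

PV length from [X.O/.XO/XO.]: 1 ply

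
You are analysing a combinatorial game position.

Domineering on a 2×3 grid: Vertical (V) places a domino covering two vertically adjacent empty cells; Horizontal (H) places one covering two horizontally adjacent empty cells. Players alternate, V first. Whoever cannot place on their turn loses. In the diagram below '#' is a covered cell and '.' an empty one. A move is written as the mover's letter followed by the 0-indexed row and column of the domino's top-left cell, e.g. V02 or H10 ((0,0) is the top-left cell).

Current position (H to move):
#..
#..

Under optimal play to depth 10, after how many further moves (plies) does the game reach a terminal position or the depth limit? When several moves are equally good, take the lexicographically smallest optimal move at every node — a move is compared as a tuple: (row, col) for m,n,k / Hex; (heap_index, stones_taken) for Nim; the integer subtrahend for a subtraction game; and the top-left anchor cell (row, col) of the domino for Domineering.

PV length from [#../#..]: 1 ply

[#../#..] H move#1: H01:+1/###/#..*, H11:+1/#../###
[###/#..] end (terminal -1, V#2); searched #../#.. to 10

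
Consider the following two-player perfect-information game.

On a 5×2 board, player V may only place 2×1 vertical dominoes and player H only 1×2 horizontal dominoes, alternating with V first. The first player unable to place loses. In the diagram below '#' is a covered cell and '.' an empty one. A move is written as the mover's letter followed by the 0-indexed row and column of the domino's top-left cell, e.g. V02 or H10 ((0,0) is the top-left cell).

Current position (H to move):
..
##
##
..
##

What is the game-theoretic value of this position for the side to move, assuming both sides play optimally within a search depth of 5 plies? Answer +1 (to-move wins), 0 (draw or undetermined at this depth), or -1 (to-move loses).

p1 H@[../##/##/../##]: H00[##/##/##/../##]+1* H30[../##/##/##/##]+1
p2 V@[##/##/##/../##] terminal -1; root [../##/##/../##] d5

value(../##/##/../##, H) = +1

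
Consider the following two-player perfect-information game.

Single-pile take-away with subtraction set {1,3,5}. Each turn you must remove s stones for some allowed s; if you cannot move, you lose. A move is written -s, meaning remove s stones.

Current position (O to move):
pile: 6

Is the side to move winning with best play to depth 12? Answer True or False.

ply 1, O at 6 | -1=-1→5*; -3=-1→3; -5=-1→1
ply 2, X at 5 | -1=+1→4*; -3=+1→2; -5=+1→0
ply 3, O at 4 | -1=-1→3*; -3=-1→1
ply 4, X at 3 | -1=+1→2*; -3=+1→0
ply 5, O at 2 | -1=-1→1*
ply 6, X at 1 | -1=+1→0*
ply 7: 0 is terminal -1 (O); from 6 depth 12

O winning at [6]: False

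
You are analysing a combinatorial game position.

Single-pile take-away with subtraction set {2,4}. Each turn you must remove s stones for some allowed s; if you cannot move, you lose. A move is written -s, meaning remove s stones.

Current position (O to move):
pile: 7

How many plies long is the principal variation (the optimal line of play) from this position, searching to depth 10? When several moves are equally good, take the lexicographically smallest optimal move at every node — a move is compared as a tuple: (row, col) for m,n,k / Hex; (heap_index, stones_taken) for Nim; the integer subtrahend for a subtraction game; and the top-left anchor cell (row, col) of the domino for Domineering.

[7] O move#1: -2:-1/5*, -4:-1/3
[5] X move#2: -2:-1/3, -4:+1/1*
[1] end (terminal -1, O#3); searched 7 to 10

PV length from [7]: 2 plies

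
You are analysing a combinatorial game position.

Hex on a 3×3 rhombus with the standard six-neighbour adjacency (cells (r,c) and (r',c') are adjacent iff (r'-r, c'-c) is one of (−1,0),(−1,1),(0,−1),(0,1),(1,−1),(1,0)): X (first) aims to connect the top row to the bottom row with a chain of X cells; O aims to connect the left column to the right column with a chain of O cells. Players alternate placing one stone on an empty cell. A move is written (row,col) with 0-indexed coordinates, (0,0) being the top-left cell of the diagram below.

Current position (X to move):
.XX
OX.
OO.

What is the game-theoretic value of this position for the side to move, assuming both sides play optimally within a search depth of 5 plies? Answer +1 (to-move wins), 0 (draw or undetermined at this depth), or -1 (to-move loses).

value(.XX/OX./OO., X) = -1

[.XX/OX./OO.] X move#1: (0,0):-1/XXX/OX./OO.*, (1,2):-1/.XX/OXX/OO., (2,2):-1/.XX/OX./OOX
[XXX/OX./OO.] O move#2: (1,2):+1/XXX/OXO/OO.*, (2,2):+1/XXX/OX./OOO
[XXX/OXO/OO.] end (terminal -1, X#3); searched .XX/OX./OO. to 5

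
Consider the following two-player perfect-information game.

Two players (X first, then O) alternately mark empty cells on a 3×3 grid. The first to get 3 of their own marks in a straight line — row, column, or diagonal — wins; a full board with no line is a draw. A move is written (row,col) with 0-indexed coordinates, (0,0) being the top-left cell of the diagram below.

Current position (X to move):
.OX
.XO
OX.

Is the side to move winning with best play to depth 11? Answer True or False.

p1 X@[.OX/.XO/OX.]: (0,0)[XOX/.XO/OX.]+0* (1,0)[.OX/XXO/OX.]+0 (2,2)[.OX/.XO/OXX]+0
p2 O@[XOX/.XO/OX.]: (1,0)[XOX/OXO/OX.]-1 (2,2)[XOX/.XO/OXO]+0*
p3 X@[XOX/.XO/OXO]: (1,0)[XOX/XXO/OXO]+0*
p4 O@[XOX/XXO/OXO] terminal +0; root [.OX/.XO/OX.] d11

X winning at [.OX/.XO/OX.]: False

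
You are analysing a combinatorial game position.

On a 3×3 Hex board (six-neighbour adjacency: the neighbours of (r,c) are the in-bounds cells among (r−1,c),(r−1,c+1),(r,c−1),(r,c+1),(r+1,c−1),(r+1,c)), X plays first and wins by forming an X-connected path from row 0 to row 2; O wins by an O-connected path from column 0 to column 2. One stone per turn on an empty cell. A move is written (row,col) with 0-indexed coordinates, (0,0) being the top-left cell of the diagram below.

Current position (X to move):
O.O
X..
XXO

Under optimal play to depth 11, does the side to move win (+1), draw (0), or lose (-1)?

value(O.O/X../XXO, X) = +1

[O.O/X../XXO] X move#1: (0,1):+1/OXO/X../XXO*, (1,1):-1/O.O/XX./XXO, (1,2):-1/O.O/X.X/XXO
[OXO/X../XXO] end (terminal -1, O#2); searched O.O/X../XXO to 11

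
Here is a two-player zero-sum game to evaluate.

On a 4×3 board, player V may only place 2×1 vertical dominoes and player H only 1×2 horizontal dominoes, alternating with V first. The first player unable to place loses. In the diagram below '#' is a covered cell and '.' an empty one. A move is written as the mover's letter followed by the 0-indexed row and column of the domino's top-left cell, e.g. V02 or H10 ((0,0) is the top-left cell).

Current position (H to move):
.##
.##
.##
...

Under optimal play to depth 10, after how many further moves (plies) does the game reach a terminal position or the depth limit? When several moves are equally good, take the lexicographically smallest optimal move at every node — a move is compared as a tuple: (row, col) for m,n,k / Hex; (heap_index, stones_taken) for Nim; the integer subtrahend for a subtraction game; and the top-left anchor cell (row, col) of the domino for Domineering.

PV length from [.##/.##/.##/...]: 2 plies

[.##/.##/.##/...] H move#1: H30:-1/.##/.##/.##/##.*, H31:-1/.##/.##/.##/.##
[.##/.##/.##/##.] V move#2: V00:+1/###/###/.##/##.*, V10:+1/.##/###/###/##.
[###/###/.##/##.] end (terminal -1, H#3); searched .##/.##/.##/... to 10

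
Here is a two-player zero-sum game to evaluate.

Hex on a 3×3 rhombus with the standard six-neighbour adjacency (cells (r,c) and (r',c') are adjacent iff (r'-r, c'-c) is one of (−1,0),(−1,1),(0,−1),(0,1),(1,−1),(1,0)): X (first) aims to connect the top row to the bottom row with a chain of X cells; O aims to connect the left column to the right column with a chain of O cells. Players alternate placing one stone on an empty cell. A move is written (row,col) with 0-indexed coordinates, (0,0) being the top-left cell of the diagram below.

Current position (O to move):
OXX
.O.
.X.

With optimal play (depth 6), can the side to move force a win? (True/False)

ply 1, O at OXX/.O./.X. | (1,0)=-1→OXX/OO./.X.; (1,2)=+1→OXX/.OO/.X.*; (2,0)=-1→OXX/.O./OX.; (2,2)=-1→OXX/.O./.XO
ply 2, X at OXX/.OO/.X. | (1,0)=-1→OXX/XOO/.X.*; (2,0)=-1→OXX/.OO/XX.; (2,2)=-1→OXX/.OO/.XX
ply 3, O at OXX/XOO/.X. | (2,0)=+1→OXX/XOO/OX.*; (2,2)=-1→OXX/XOO/.XO
ply 4: OXX/XOO/OX. is terminal -1 (X); from OXX/.O./.X. depth 6

O winning at [OXX/.O./.X.]: True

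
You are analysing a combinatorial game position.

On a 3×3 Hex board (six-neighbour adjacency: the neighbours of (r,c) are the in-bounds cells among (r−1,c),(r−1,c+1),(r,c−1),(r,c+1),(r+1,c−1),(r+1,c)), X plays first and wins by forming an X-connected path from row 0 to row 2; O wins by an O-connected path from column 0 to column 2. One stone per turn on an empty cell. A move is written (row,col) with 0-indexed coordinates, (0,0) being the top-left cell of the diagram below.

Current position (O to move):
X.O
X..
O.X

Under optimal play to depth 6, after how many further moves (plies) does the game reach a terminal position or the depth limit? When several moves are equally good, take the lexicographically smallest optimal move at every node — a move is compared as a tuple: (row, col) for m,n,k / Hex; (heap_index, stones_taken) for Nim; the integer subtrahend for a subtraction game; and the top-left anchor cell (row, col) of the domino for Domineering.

p1 O@[X.O/X../O.X]: (0,1)[XOO/X../O.X]-1 (1,1)[X.O/XO./O.X]+1* (1,2)[X.O/X.O/O.X]+1 (2,1)[X.O/X../OOX]+1
p2 X@[X.O/XO./O.X] terminal -1; root [X.O/X../O.X] d6

PV length from [X.O/X../O.X]: 1 ply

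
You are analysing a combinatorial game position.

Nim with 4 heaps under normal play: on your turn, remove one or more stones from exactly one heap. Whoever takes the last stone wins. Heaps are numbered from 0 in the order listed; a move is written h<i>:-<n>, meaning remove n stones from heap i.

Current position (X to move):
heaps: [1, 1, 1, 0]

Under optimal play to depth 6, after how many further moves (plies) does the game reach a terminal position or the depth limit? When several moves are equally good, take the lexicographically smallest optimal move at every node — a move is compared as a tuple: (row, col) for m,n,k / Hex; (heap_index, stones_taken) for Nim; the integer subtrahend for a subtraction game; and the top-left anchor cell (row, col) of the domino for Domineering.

PV length from [(1,1,1,0)]: 3 plies

ply 1, X at (1,1,1,0) | h0:-1=+1→(0,1,1,0)*; h1:-1=+1→(1,0,1,0); h2:-1=+1→(1,1,0,0)
ply 2, O at (0,1,1,0) | h1:-1=-1→(0,0,1,0)*; h2:-1=-1→(0,1,0,0)
ply 3, X at (0,0,1,0) | h2:-1=+1→(0,0,0,0)*
ply 4: (0,0,0,0) is terminal -1 (O); from (1,1,1,0) depth 6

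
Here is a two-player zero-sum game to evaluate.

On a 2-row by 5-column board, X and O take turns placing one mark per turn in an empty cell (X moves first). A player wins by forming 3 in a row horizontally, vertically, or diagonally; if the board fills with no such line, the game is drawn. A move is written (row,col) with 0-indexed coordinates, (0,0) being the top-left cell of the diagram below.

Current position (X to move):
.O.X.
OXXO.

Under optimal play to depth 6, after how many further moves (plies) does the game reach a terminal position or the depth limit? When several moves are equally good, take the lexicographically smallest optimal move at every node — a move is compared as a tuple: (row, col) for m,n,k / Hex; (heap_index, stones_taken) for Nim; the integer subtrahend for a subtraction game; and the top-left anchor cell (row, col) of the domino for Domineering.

PV length from [.O.X./OXXO.]: 4 plies

p1 X@[.O.X./OXXO.]: (0,0)[XO.X./OXXO.]+0* (0,2)[.OXX./OXXO.]+0 (0,4)[.O.XX/OXXO.]+0 (1,4)[.O.X./OXXOX]+0
p2 O@[XO.X./OXXO.]: (0,2)[XOOX./OXXO.]+0* (0,4)[XO.XO/OXXO.]+0 (1,4)[XO.X./OXXOO]+0
p3 X@[XOOX./OXXO.]: (0,4)[XOOXX/OXXO.]+0* (1,4)[XOOX./OXXOX]+0
p4 O@[XOOXX/OXXO.]: (1,4)[XOOXX/OXXOO]+0*
p5 X@[XOOXX/OXXOO] terminal +0; root [.O.X./OXXO.] d6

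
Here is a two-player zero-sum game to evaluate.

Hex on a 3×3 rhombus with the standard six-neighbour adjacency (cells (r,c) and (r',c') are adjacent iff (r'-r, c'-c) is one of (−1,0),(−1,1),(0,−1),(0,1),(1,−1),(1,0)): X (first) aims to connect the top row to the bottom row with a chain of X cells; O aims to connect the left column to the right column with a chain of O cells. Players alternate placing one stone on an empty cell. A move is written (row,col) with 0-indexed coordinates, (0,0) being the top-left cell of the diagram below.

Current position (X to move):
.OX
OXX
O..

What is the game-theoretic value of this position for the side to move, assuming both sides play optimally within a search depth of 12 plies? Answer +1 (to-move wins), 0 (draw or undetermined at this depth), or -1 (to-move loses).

value(.OX/OXX/O.., X) = +1

[.OX/OXX/O..] X move#1: (0,0):+1/XOX/OXX/O..*, (2,1):+1/.OX/OXX/OX., (2,2):+1/.OX/OXX/O.X
[XOX/OXX/O..] O move#2: (2,1):-1/XOX/OXX/OO.*, (2,2):-1/XOX/OXX/O.O
[XOX/OXX/OO.] X move#3: (2,2):+1/XOX/OXX/OOX*
[XOX/OXX/OOX] end (terminal -1, O#4); searched .OX/OXX/O.. to 12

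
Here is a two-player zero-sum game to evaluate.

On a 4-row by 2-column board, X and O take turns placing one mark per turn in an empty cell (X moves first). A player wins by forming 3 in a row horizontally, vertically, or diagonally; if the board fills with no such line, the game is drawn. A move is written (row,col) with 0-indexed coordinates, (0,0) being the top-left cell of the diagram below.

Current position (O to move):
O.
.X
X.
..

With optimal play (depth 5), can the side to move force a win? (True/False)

ply 1, O at O./.X/X./.. | (0,1)=+0→OO/.X/X./..*; (1,0)=-1→O./OX/X./..; (2,1)=+0→O./.X/XO/..; (3,0)=-1→O./.X/X./O.; (3,1)=+0→O./.X/X./.O
ply 2, X at OO/.X/X./.. | (1,0)=+0→OO/XX/X./..*; (2,1)=+0→OO/.X/XX/..; (3,0)=+0→OO/.X/X./X.; (3,1)=+0→OO/.X/X./.X
ply 3, O at OO/XX/X./.. | (2,1)=-1→OO/XX/XO/..; (3,0)=+0→OO/XX/X./O.*; (3,1)=-1→OO/XX/X./.O
ply 4, X at OO/XX/X./O. | (2,1)=+0→OO/XX/XX/O.*; (3,1)=+0→OO/XX/X./OX
ply 5, O at OO/XX/XX/O. | (3,1)=+0→OO/XX/XX/OO*
ply 6: OO/XX/XX/OO is terminal +0 (X); from O./.X/X./.. depth 5

O winning at [O./.X/X./..]: False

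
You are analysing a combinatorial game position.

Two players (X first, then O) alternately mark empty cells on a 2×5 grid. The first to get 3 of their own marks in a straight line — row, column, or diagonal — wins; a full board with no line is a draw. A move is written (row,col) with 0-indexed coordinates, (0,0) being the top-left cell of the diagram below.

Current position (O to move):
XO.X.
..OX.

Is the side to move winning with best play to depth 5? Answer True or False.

O winning at [XO.X./..OX.]: False

p1 O@[XO.X./..OX.]: (0,2)[XOOX./..OX.]+0* (0,4)[XO.XO/..OX.]+0 (1,0)[XO.X./O.OX.]+0 (1,1)[XO.X./.OOX.]+0 (1,4)[XO.X./..OXO]+0
p2 X@[XOOX./..OX.]: (0,4)[XOOXX/..OX.]+0* (1,0)[XOOX./X.OX.]+0 (1,1)[XOOX./.XOX.]+0 (1,4)[XOOX./..OXX]+0
p3 O@[XOOXX/..OX.]: (1,0)[XOOXX/O.OX.]+0* (1,1)[XOOXX/.OOX.]+0 (1,4)[XOOXX/..OXO]+0
p4 X@[XOOXX/O.OX.]: (1,1)[XOOXX/OXOX.]+0* (1,4)[XOOXX/O.OXX]-1
p5 O@[XOOXX/OXOX.]: (1,4)[XOOXX/OXOXO]+0*
p6 X@[XOOXX/OXOXO] terminal +0; root [XO.X./..OX.] d5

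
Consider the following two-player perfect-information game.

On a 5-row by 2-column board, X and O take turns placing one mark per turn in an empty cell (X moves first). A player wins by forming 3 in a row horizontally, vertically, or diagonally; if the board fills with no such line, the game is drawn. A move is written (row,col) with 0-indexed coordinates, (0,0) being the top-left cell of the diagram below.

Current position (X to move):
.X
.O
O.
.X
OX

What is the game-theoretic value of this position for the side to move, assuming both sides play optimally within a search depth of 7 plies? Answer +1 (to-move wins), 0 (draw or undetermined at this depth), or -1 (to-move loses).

value(.X/.O/O./.X/OX, X) = +1

ply 1, X at .X/.O/O./.X/OX | (0,0)=-1→XX/.O/O./.X/OX; (1,0)=-1→.X/XO/O./.X/OX; (2,1)=+1→.X/.O/OX/.X/OX*; (3,0)=+0→.X/.O/O./XX/OX
ply 2: .X/.O/OX/.X/OX is terminal -1 (O); from .X/.O/O./.X/OX depth 7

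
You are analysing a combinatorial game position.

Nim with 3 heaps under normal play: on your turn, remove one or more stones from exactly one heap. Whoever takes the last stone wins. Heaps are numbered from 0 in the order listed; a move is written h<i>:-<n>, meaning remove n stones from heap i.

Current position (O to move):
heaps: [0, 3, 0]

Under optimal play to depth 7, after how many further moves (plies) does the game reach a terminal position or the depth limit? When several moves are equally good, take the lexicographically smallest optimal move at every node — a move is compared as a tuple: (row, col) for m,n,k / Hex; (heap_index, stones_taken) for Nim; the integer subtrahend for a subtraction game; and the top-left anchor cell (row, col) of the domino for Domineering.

ply 1, O at (0,3,0) | h1:-1=-1→(0,2,0); h1:-2=-1→(0,1,0); h1:-3=+1→(0,0,0)*
ply 2: (0,0,0) is terminal -1 (X); from (0,3,0) depth 7

PV length from [(0,3,0)]: 1 ply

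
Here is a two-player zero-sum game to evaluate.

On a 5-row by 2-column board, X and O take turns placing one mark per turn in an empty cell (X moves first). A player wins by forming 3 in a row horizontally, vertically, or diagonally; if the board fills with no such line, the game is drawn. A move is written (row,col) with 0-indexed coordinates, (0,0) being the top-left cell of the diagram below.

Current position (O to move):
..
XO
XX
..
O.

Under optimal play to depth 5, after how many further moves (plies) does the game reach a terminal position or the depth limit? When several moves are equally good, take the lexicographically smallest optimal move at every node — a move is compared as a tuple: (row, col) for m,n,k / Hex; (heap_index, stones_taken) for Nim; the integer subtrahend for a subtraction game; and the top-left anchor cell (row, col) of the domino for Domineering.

PV length from [../XO/XX/../O.]: 2 plies

[../XO/XX/../O.] O move#1: (0,0):-1/O./XO/XX/../O.*, (0,1):-1/.O/XO/XX/../O., (3,0):-1/../XO/XX/O./O., (3,1):-1/../XO/XX/.O/O., (4,1):-1/../XO/XX/../OO
[O./XO/XX/../O.] X move#2: (0,1):+0/OX/XO/XX/../O., (3,0):+1/O./XO/XX/X./O.*, (3,1):+1/O./XO/XX/.X/O., (4,1):+1/O./XO/XX/../OX
[O./XO/XX/X./O.] end (terminal -1, O#3); searched ../XO/XX/../O. to 5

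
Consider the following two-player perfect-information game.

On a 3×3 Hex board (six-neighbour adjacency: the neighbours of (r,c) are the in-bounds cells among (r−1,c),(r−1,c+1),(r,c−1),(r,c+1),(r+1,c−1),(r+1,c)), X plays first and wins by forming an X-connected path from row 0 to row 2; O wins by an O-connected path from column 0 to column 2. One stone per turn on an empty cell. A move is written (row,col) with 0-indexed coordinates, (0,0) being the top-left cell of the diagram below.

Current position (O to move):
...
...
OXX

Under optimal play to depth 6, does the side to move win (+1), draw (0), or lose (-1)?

p1 O@[.../.../OXX]: (0,0)[O../.../OXX]-1 (0,1)[.O./.../OXX]-1 (0,2)[..O/.../OXX]+1* (1,0)[.../O../OXX]-1 (1,1)[.../.O./OXX]+1 (1,2)[.../..O/OXX]-1
p2 X@[..O/.../OXX]: (0,0)[X.O/.../OXX]-1* (0,1)[.XO/.../OXX]-1 (1,0)[..O/X../OXX]-1 (1,1)[..O/.X./OXX]-1 (1,2)[..O/..X/OXX]-1
p3 O@[X.O/.../OXX]: (0,1)[XOO/.../OXX]+1* (1,0)[X.O/O../OXX]+1 (1,1)[X.O/.O./OXX]+1 (1,2)[X.O/..O/OXX]-1
p4 X@[XOO/.../OXX]: (1,0)[XOO/X../OXX]-1* (1,1)[XOO/.X./OXX]-1 (1,2)[XOO/..X/OXX]-1
p5 O@[XOO/X../OXX]: (1,1)[XOO/XO./OXX]+1* (1,2)[XOO/X.O/OXX]-1
p6 X@[XOO/XO./OXX] terminal -1; root [.../.../OXX] d6

value(.../.../OXX, O) = +1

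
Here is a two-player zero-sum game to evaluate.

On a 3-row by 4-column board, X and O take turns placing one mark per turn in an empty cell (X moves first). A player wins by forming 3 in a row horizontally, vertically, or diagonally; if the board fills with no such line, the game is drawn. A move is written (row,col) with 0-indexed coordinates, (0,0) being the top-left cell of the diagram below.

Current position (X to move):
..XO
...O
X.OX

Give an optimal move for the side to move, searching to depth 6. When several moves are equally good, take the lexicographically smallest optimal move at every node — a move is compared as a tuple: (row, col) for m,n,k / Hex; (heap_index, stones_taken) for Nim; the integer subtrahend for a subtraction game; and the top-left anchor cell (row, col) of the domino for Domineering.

X's best at [..XO/...O/X.OX]: (0,0)

p1 X@[..XO/...O/X.OX]: (0,0)[X.XO/...O/X.OX]+1* (0,1)[.XXO/...O/X.OX]+1 (1,0)[..XO/X..O/X.OX]+1 (1,1)[..XO/.X.O/X.OX]+1 (1,2)[..XO/..XO/X.OX]+1 (2,1)[..XO/...O/XXOX]-1
p2 O@[X.XO/...O/X.OX]: (0,1)[XOXO/...O/X.OX]-1* (1,0)[X.XO/O..O/X.OX]-1 (1,1)[X.XO/.O.O/X.OX]-1 (1,2)[X.XO/..OO/X.OX]-1 (2,1)[X.XO/...O/XOOX]-1
p3 X@[XOXO/...O/X.OX]: (1,0)[XOXO/X..O/X.OX]+1* (1,1)[XOXO/.X.O/X.OX]+1 (1,2)[XOXO/..XO/X.OX]+1 (2,1)[XOXO/...O/XXOX]+1
p4 O@[XOXO/X..O/X.OX] terminal -1; root [..XO/...O/X.OX] d6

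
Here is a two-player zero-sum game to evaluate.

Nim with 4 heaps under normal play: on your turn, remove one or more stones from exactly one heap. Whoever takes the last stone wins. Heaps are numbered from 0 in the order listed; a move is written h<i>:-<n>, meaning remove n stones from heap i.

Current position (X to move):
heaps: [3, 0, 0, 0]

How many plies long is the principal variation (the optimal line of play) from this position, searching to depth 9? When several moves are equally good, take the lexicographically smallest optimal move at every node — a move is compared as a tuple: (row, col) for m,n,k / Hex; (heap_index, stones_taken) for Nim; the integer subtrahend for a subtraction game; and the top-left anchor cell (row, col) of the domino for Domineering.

ply 1, X at (3,0,0,0) | h0:-1=-1→(2,0,0,0); h0:-2=-1→(1,0,0,0); h0:-3=+1→(0,0,0,0)*
ply 2: (0,0,0,0) is terminal -1 (O); from (3,0,0,0) depth 9

PV length from [(3,0,0,0)]: 1 ply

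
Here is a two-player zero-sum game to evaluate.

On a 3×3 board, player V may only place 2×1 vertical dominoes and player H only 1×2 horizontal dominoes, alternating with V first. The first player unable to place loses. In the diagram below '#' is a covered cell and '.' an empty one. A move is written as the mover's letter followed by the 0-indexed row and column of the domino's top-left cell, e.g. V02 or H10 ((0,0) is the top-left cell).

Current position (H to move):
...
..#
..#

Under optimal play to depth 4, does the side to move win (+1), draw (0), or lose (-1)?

[.../..#/..#] H move#1: H00:-1/##./..#/..#, H01:-1/.##/..#/..#, H10:+1/.../###/..#*, H20:-1/.../..#/###
[.../###/..#] end (terminal -1, V#2); searched .../..#/..# to 4

value(.../..#/..#, H) = +1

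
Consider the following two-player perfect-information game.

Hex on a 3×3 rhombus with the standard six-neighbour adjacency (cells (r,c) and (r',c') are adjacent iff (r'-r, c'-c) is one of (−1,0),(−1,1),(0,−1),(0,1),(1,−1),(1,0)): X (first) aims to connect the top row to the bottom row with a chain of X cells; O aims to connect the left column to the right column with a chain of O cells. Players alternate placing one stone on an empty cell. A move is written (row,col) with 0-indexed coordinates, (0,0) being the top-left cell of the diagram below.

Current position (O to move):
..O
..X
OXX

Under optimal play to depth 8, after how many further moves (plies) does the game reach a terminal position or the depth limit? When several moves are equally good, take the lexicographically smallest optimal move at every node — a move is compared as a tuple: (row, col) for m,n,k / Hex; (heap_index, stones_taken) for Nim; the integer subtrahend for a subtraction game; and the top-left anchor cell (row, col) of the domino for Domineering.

p1 O@[..O/..X/OXX]: (0,0)[O.O/..X/OXX]+1* (0,1)[.OO/..X/OXX]+1 (1,0)[..O/O.X/OXX]+1 (1,1)[..O/.OX/OXX]+1
p2 X@[O.O/..X/OXX]: (0,1)[OXO/..X/OXX]-1* (1,0)[O.O/X.X/OXX]-1 (1,1)[O.O/.XX/OXX]-1
p3 O@[OXO/..X/OXX]: (1,0)[OXO/O.X/OXX]-1 (1,1)[OXO/.OX/OXX]+1*
p4 X@[OXO/.OX/OXX] terminal -1; root [..O/..X/OXX] d8

PV length from [..O/..X/OXX]: 3 plies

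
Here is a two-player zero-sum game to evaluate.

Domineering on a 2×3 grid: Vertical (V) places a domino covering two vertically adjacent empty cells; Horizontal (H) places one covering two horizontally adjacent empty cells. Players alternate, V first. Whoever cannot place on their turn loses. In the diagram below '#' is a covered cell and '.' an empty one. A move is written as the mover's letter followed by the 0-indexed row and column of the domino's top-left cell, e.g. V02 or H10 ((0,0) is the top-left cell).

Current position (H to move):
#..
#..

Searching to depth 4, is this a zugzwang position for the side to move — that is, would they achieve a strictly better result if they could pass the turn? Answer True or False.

[#../#..] H move#1: H01:+1/###/#..*, H11:+1/#../###
[###/#..] end (terminal -1, V#2); searched #../#.. to 4
if H skipped the turn, V would face:
~ [#../#..] V move#1: V01:+1/##./##.*, V02:+1/#.#/#.#
~ [##./##.] end (terminal -1, H#2); searched #../#.. to 4
compare (H): move=+1 vs pass=-1

zugzwang(#../#.., H) = False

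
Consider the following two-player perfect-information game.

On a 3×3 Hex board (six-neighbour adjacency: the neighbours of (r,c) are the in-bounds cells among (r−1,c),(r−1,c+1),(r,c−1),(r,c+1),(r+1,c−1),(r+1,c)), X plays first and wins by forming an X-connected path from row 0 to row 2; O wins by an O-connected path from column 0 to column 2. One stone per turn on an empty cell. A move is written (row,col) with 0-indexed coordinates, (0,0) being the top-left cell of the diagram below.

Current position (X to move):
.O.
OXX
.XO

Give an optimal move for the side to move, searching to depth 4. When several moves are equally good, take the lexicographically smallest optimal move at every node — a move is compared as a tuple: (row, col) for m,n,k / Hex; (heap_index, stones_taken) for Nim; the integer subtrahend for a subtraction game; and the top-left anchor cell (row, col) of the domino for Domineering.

X's best at [.O./OXX/.XO]: (0,2)

p1 X@[.O./OXX/.XO]: (0,0)[XO./OXX/.XO]-1 (0,2)[.OX/OXX/.XO]+1* (2,0)[.O./OXX/XXO]-1
p2 O@[.OX/OXX/.XO] terminal -1; root [.O./OXX/.XO] d4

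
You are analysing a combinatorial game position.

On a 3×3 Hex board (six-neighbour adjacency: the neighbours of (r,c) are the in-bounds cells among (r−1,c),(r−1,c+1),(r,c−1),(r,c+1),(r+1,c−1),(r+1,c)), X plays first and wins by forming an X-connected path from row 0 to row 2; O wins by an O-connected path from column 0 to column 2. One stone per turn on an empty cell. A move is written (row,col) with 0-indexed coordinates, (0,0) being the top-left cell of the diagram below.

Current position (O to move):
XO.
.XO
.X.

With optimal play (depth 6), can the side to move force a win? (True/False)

[XO./.XO/.X.] O move#1: (0,2):-1/XOO/.XO/.X.*, (1,0):-1/XO./OXO/.X., (2,0):-1/XO./.XO/OX., (2,2):-1/XO./.XO/.XO
[XOO/.XO/.X.] X move#2: (1,0):+1/XOO/XXO/.X.*, (2,0):-1/XOO/.XO/XX., (2,2):-1/XOO/.XO/.XX
[XOO/XXO/.X.] end (terminal -1, O#3); searched XO./.XO/.X. to 6

O winning at [XO./.XO/.X.]: False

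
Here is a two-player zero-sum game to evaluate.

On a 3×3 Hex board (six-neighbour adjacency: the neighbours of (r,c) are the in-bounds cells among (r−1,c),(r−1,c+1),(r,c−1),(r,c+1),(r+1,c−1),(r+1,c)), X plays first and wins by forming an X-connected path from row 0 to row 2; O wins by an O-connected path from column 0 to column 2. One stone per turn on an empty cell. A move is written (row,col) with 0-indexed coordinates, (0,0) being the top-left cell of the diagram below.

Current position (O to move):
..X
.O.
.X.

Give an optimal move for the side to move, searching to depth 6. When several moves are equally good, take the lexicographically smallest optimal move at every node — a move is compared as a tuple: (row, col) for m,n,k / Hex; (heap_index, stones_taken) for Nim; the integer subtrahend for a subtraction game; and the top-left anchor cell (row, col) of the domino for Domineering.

[..X/.O./.X.] O move#1: (0,0):-1/O.X/.O./.X., (0,1):-1/.OX/.O./.X., (1,0):-1/..X/OO./.X., (1,2):+1/..X/.OO/.X.*, (2,0):-1/..X/.O./OX., (2,2):-1/..X/.O./.XO
[..X/.OO/.X.] X move#2: (0,0):-1/X.X/.OO/.X.*, (0,1):-1/.XX/.OO/.X., (1,0):-1/..X/XOO/.X., (2,0):-1/..X/.OO/XX., (2,2):-1/..X/.OO/.XX
[X.X/.OO/.X.] O move#3: (0,1):+1/XOX/.OO/.X.*, (1,0):+1/X.X/OOO/.X., (2,0):+1/X.X/.OO/OX., (2,2):+1/X.X/.OO/.XO
[XOX/.OO/.X.] X move#4: (1,0):-1/XOX/XOO/.X.*, (2,0):-1/XOX/.OO/XX., (2,2):-1/XOX/.OO/.XX
[XOX/XOO/.X.] O move#5: (2,0):+1/XOX/XOO/OX.*, (2,2):-1/XOX/XOO/.XO
[XOX/XOO/OX.] end (terminal -1, X#6); searched ..X/.O./.X. to 6

O's best at [..X/.O./.X.]: (1,2)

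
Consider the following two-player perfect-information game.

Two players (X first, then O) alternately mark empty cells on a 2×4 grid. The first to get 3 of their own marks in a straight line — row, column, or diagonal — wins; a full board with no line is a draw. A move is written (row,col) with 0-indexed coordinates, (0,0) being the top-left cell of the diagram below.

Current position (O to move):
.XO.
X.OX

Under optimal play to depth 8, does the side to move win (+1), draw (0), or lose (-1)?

ply 1, O at .XO./X.OX | (0,0)=+0→OXO./X.OX*; (0,3)=+0→.XOO/X.OX; (1,1)=+0→.XO./XOOX
ply 2, X at OXO./X.OX | (0,3)=+0→OXOX/X.OX*; (1,1)=+0→OXO./XXOX
ply 3, O at OXOX/X.OX | (1,1)=+0→OXOX/XOOX*
ply 4: OXOX/XOOX is terminal +0 (X); from .XO./X.OX depth 8

value(.XO./X.OX, O) = 0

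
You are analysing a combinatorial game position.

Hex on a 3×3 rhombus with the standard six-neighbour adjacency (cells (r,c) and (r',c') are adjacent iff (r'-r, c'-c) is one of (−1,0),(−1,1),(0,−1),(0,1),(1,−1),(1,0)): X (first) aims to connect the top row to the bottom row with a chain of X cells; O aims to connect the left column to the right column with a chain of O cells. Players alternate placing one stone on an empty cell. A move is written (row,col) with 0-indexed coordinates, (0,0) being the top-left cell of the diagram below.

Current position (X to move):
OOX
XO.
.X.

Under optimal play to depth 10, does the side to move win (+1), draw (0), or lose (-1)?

value(OOX/XO./.X., X) = +1

p1 X@[OOX/XO./.X.]: (1,2)[OOX/XOX/.X.]+1* (2,0)[OOX/XO./XX.]-1 (2,2)[OOX/XO./.XX]-1
p2 O@[OOX/XOX/.X.] terminal -1; root [OOX/XO./.X.] d10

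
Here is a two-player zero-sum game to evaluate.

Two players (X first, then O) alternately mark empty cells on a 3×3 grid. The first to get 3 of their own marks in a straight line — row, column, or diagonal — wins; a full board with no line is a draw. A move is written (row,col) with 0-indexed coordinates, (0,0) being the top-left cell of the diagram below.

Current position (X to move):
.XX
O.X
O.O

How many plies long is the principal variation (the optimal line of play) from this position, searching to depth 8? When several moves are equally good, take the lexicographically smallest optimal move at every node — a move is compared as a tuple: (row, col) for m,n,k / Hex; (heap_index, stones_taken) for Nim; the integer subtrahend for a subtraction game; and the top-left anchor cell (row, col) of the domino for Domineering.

PV length from [.XX/O.X/O.O]: 1 ply

p1 X@[.XX/O.X/O.O]: (0,0)[XXX/O.X/O.O]+1* (1,1)[.XX/OXX/O.O]-1 (2,1)[.XX/O.X/OXO]-1
p2 O@[XXX/O.X/O.O] terminal -1; root [.XX/O.X/O.O] d8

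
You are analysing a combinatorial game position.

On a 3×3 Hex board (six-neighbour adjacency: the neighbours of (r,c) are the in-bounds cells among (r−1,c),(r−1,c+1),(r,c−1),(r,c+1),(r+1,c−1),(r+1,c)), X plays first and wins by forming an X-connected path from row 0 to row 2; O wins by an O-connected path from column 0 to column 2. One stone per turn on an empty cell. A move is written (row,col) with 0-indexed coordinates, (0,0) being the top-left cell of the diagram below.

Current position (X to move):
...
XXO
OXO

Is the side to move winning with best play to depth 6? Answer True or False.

ply 1, X at .../XXO/OXO | (0,0)=+1→X../XXO/OXO*; (0,1)=+1→.X./XXO/OXO; (0,2)=+1→..X/XXO/OXO
ply 2: X../XXO/OXO is terminal -1 (O); from .../XXO/OXO depth 6

X winning at [.../XXO/OXO]: True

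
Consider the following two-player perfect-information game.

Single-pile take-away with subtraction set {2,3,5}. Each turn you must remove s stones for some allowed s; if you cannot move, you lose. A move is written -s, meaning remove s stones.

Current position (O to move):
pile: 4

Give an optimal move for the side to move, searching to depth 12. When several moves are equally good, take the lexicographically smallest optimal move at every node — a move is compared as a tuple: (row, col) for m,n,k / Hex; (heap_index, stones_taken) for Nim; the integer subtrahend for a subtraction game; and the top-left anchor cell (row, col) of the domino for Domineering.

[4] O move#1: -2:-1/2, -3:+1/1*
[1] end (terminal -1, X#2); searched 4 to 12

O's best at [4]: -3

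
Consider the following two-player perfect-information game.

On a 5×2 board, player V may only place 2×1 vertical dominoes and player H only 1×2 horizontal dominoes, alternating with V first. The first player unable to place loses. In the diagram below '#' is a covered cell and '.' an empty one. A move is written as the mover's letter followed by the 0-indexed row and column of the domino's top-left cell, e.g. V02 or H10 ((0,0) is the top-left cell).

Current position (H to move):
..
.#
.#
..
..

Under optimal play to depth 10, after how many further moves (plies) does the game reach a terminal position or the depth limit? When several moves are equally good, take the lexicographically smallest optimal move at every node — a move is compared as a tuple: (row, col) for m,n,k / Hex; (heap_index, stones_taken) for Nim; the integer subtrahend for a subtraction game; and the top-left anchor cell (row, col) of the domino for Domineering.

PV length from [../.#/.#/../..]: 3 plies

p1 H@[../.#/.#/../..]: H00[##/.#/.#/../..]-1 H30[../.#/.#/##/..]+1* H40[../.#/.#/../##]+1
p2 V@[../.#/.#/##/..]: V00[#./##/.#/##/..]-1* V10[../##/##/##/..]-1
p3 H@[#./##/.#/##/..]: H40[#./##/.#/##/##]+1*
p4 V@[#./##/.#/##/##] terminal -1; root [../.#/.#/../..] d10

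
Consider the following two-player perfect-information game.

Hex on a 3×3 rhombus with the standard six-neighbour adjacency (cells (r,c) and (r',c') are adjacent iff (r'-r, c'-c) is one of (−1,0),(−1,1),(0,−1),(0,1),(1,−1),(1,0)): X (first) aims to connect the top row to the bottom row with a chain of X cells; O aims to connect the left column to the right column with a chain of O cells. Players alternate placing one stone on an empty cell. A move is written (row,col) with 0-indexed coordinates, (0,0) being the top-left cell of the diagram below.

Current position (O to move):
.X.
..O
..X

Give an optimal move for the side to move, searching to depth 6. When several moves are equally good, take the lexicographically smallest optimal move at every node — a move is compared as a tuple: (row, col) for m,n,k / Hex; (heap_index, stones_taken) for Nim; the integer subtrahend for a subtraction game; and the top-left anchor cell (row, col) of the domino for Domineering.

p1 O@[.X./..O/..X]: (0,0)[OX./..O/..X]-1 (0,2)[.XO/..O/..X]-1 (1,0)[.X./O.O/..X]-1 (1,1)[.X./.OO/..X]+1* (2,0)[.X./..O/O.X]+1 (2,1)[.X./..O/.OX]-1
p2 X@[.X./.OO/..X]: (0,0)[XX./.OO/..X]-1* (0,2)[.XX/.OO/..X]-1 (1,0)[.X./XOO/..X]-1 (2,0)[.X./.OO/X.X]-1 (2,1)[.X./.OO/.XX]-1
p3 O@[XX./.OO/..X]: (0,2)[XXO/.OO/..X]+1* (1,0)[XX./OOO/..X]+1 (2,0)[XX./.OO/O.X]+1 (2,1)[XX./.OO/.OX]+1
p4 X@[XXO/.OO/..X]: (1,0)[XXO/XOO/..X]-1* (2,0)[XXO/.OO/X.X]-1 (2,1)[XXO/.OO/.XX]-1
p5 O@[XXO/XOO/..X]: (2,0)[XXO/XOO/O.X]+1* (2,1)[XXO/XOO/.OX]-1
p6 X@[XXO/XOO/O.X] terminal -1; root [.X./..O/..X] d6

O's best at [.X./..O/..X]: (1,1)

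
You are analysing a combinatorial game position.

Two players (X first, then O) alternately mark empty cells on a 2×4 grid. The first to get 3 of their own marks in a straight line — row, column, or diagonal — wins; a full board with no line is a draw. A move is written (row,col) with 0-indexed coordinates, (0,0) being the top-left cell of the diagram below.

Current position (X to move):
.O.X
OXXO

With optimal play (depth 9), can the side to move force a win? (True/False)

ply 1, X at .O.X/OXXO | (0,0)=+0→XO.X/OXXO*; (0,2)=+0→.OXX/OXXO
ply 2, O at XO.X/OXXO | (0,2)=+0→XOOX/OXXO*
ply 3: XOOX/OXXO is terminal +0 (X); from .O.X/OXXO depth 9

X winning at [.O.X/OXXO]: False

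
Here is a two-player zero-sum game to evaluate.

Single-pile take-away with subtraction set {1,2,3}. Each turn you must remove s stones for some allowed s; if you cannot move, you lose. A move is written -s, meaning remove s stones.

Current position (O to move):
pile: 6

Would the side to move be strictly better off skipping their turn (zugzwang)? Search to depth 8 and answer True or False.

[6] O move#1: -1:-1/5, -2:+1/4*, -3:-1/3
[4] X move#2: -1:-1/3*, -2:-1/2, -3:-1/1
[3] O move#3: -1:-1/2, -2:-1/1, -3:+1/0*
[0] end (terminal -1, X#4); searched 6 to 8
if O skipped the turn, X would face:
~ [6] X move#1: -1:-1/5, -2:+1/4*, -3:-1/3
~ [4] O move#2: -1:-1/3*, -2:-1/2, -3:-1/1
~ [3] X move#3: -1:-1/2, -2:-1/1, -3:+1/0*
~ [0] end (terminal -1, O#4); searched 6 to 8
compare (O): move=+1 vs pass=-1

zugzwang(6, O) = False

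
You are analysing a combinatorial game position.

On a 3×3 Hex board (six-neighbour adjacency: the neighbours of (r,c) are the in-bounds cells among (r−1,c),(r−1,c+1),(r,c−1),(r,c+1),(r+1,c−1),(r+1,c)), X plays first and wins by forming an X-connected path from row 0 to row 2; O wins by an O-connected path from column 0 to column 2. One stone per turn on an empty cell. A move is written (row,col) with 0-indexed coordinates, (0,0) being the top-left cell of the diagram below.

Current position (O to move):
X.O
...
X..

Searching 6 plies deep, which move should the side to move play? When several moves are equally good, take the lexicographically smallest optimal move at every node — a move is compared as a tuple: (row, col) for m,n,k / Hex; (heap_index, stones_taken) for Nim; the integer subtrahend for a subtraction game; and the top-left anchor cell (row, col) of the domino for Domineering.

p1 O@[X.O/.../X..]: (0,1)[XOO/.../X..]-1 (1,0)[X.O/O../X..]+1* (1,1)[X.O/.O./X..]-1 (1,2)[X.O/..O/X..]-1 (2,1)[X.O/.../XO.]-1 (2,2)[X.O/.../X.O]-1
p2 X@[X.O/O../X..]: (0,1)[XXO/O../X..]-1* (1,1)[X.O/OX./X..]-1 (1,2)[X.O/O.X/X..]-1 (2,1)[X.O/O../XX.]-1 (2,2)[X.O/O../X.X]-1
p3 O@[XXO/O../X..]: (1,1)[XXO/OO./X..]+1* (1,2)[XXO/O.O/X..]-1 (2,1)[XXO/O../XO.]-1 (2,2)[XXO/O../X.O]-1
p4 X@[XXO/OO./X..] terminal -1; root [X.O/.../X..] d6

O's best at [X.O/.../X..]: (1,0)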